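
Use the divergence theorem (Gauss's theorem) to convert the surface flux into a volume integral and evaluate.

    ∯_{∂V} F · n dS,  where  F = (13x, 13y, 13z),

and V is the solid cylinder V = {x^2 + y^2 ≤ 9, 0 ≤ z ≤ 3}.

By the divergence theorem,

    ∯_{∂V} F · n dS = ∭_V (∇ · F) dV.

Compute the divergence:
    ∇ · F = ∂F_x/∂x + ∂F_y/∂y + ∂F_z/∂z = 13 + 13 + 13 = 39.

In cylindrical coordinates, x = r cos(θ), y = r sin(θ), z = z, dV = r dr dθ dz, with 0 ≤ r ≤ 3, 0 ≤ θ ≤ 2π, 0 ≤ z ≤ 3.

The integrand, after substitution and multiplying by the volume element, becomes (39) · r, so

    ∭_V (∇·F) dV = ∫_0^{2π} ∫_0^{3} ∫_0^{3} (39) · r dz dr dθ.

Inner (z from 0 to 3): 117r.
Middle (r from 0 to 3): 1053/2.
Outer (θ from 0 to 2π): 1053π.

Therefore ∯_{∂V} F · n dS = 1053π.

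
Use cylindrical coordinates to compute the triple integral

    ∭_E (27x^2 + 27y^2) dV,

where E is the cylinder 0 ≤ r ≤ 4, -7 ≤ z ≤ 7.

In cylindrical coordinates, x = r cos(θ), y = r sin(θ), z = z, and dV = r dr dθ dz.

The integrand becomes 27r^2, so

    ∭_E (27x^2 + 27y^2) dV = ∫_{0}^{2π} ∫_{0}^{4} ∫_{-7}^{7} (27r^2) · r dz dr dθ.

Inner (z): 378r^3.
Middle (r from 0 to 4): 24192.
Outer (θ): 48384π.

Therefore the triple integral equals 48384π.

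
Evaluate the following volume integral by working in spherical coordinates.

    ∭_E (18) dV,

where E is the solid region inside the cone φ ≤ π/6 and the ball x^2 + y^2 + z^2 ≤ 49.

In spherical coordinates, x = ρ sin(φ) cos(θ), y = ρ sin(φ) sin(θ), z = ρ cos(φ), and dV = ρ^2 sin(φ) dρ dφ dθ.

The integrand becomes 18, so

    ∭_E (18) dV = ∫_{0}^{2π} ∫_{0}^{π/6} ∫_{0}^{7} (18) · ρ^2 sin(φ) dρ dφ dθ.

Inner (ρ): 2058sin(φ).
Middle (φ): 2058 - 1029sqrt(3).
Outer (θ): 2058π (2 - sqrt(3)).

Therefore the triple integral equals 2058π (2 - sqrt(3)).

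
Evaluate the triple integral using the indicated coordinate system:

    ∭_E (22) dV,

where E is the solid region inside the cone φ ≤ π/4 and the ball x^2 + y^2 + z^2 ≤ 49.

In spherical coordinates, x = ρ sin(φ) cos(θ), y = ρ sin(φ) sin(θ), z = ρ cos(φ), and dV = ρ^2 sin(φ) dρ dφ dθ.

The integrand becomes 22, so

    ∭_E (22) dV = ∫_{0}^{2π} ∫_{0}^{π/4} ∫_{0}^{7} (22) · ρ^2 sin(φ) dρ dφ dθ.

Inner (ρ): 7546sin(φ)/3.
Middle (φ): 7546/3 - 3773sqrt(2)/3.
Outer (θ): 7546π (2 - sqrt(2))/3.

Therefore the triple integral equals 7546π (2 - sqrt(2))/3.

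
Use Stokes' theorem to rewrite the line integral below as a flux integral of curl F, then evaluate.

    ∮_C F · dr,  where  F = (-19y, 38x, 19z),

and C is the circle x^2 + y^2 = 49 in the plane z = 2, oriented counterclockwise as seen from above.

Let S be the flat disk x^2 + y^2 ≤ 49 in the plane z = 2, with upward unit normal n̂ = ẑ. By Stokes' theorem,

    ∮_C F · dr = ∬_S (∇ × F) · n̂ dS = ∬_D (curl F)_z dA,

where D is the disk x^2 + y^2 ≤ 49.

Compute the curl of F = (-19y, 38x, 19z):
    (∇ × F)_x = ∂F_z/∂y - ∂F_y/∂z = 0,
    (∇ × F)_y = ∂F_x/∂z - ∂F_z/∂x = 0,
    (∇ × F)_z = ∂F_y/∂x - ∂F_x/∂y = 57.

On z = 2, (curl F)_z = 57.

Convert to polar (x = r cos θ, y = r sin θ, dA = r dr dθ); the integrand becomes 57, so

    ∬_D (curl F)_z dA = ∫_0^{2π} ∫_0^{7} (57) · r dr dθ.

Inner (r from 0 to 7): 2793/2.
Outer (θ from 0 to 2π): 2793π.

Therefore ∮_C F · dr = 2793π.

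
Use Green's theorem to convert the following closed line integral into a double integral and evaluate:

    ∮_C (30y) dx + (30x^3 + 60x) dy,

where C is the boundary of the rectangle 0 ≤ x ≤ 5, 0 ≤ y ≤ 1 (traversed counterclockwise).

Green's theorem converts the closed line integral into a double integral over the enclosed region D:

    ∮_C P dx + Q dy = ∬_D (∂Q/∂x - ∂P/∂y) dA.

Here P = 30y, Q = 30x^3 + 60x, so

    ∂Q/∂x = 90x^2 + 60,    ∂P/∂y = 30,
    ∂Q/∂x - ∂P/∂y = 90x^2 + 30.

D is the region 0 ≤ x ≤ 5, 0 ≤ y ≤ 1. Evaluating the double integral:

    ∬_D (90x^2 + 30) dA = ∫_0^{5} ∫_0^{1} (90x^2 + 30) dy dx.

Inner (y from 0 to 1): 90x^2 + 30.
Outer (x from 0 to 5): 3900.

Therefore ∮_C P dx + Q dy = 3900.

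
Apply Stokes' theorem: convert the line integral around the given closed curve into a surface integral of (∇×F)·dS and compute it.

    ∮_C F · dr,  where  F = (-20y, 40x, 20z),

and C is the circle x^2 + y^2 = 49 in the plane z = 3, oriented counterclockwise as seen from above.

Let S be the flat disk x^2 + y^2 ≤ 49 in the plane z = 3, with upward unit normal n̂ = ẑ. By Stokes' theorem,

    ∮_C F · dr = ∬_S (∇ × F) · n̂ dS = ∬_D (curl F)_z dA,

where D is the disk x^2 + y^2 ≤ 49.

Compute the curl of F = (-20y, 40x, 20z):
    (∇ × F)_x = ∂F_z/∂y - ∂F_y/∂z = 0,
    (∇ × F)_y = ∂F_x/∂z - ∂F_z/∂x = 0,
    (∇ × F)_z = ∂F_y/∂x - ∂F_x/∂y = 60.

On z = 3, (curl F)_z = 60.

Convert to polar (x = r cos θ, y = r sin θ, dA = r dr dθ); the integrand becomes 60, so

    ∬_D (curl F)_z dA = ∫_0^{2π} ∫_0^{7} (60) · r dr dθ.

Inner (r from 0 to 7): 1470.
Outer (θ from 0 to 2π): 2940π.

Therefore ∮_C F · dr = 2940π.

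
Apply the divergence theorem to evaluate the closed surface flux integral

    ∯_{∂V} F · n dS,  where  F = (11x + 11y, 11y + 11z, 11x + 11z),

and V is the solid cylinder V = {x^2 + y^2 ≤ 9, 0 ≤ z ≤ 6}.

By the divergence theorem,

    ∯_{∂V} F · n dS = ∭_V (∇ · F) dV.

Compute the divergence:
    ∇ · F = ∂F_x/∂x + ∂F_y/∂y + ∂F_z/∂z = 11 + 11 + 11 = 33.

In cylindrical coordinates, x = r cos(θ), y = r sin(θ), z = z, dV = r dr dθ dz, with 0 ≤ r ≤ 3, 0 ≤ θ ≤ 2π, 0 ≤ z ≤ 6.

The integrand, after substitution and multiplying by the volume element, becomes (33) · r, so

    ∭_V (∇·F) dV = ∫_0^{2π} ∫_0^{3} ∫_0^{6} (33) · r dz dr dθ.

Inner (z from 0 to 6): 198r.
Middle (r from 0 to 3): 891.
Outer (θ from 0 to 2π): 1782π.

Therefore ∯_{∂V} F · n dS = 1782π.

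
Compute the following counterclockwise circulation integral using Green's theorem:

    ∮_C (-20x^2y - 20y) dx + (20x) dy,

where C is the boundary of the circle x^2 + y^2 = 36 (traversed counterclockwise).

Green's theorem converts the closed line integral into a double integral over the enclosed region D:

    ∮_C P dx + Q dy = ∬_D (∂Q/∂x - ∂P/∂y) dA.

Here P = -20x^2y - 20y, Q = 20x, so

    ∂Q/∂x = 20,    ∂P/∂y = -20x^2 - 20,
    ∂Q/∂x - ∂P/∂y = 20x^2 + 40.

D is the region x^2 + y^2 ≤ 36. Evaluating the double integral:

In polar coordinates (x = r cos θ, y = r sin θ, dA = r dr dθ) the integrand becomes 20r^2cos(θ)^2 + 40, so

    ∬_D (20x^2 + 40) dA = ∫_0^{2π} ∫_0^{6} (20r^2cos(θ)^2 + 40) · r dr dθ.

Inner (r from 0 to 6): 6480cos(θ)^2 + 720.
Outer (θ from 0 to 2π): 7920π.

Therefore ∮_C P dx + Q dy = 7920π.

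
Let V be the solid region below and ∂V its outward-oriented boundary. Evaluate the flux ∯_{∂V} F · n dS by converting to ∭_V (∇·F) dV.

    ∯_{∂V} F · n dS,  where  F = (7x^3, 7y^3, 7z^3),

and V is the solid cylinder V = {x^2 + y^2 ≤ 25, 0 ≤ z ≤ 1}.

By the divergence theorem,

    ∯_{∂V} F · n dS = ∭_V (∇ · F) dV.

Compute the divergence:
    ∇ · F = ∂F_x/∂x + ∂F_y/∂y + ∂F_z/∂z = 21x^2 + 21y^2 + 21z^2.

In cylindrical coordinates, x = r cos(θ), y = r sin(θ), z = z, dV = r dr dθ dz, with 0 ≤ r ≤ 5, 0 ≤ θ ≤ 2π, 0 ≤ z ≤ 1.

The integrand, after substitution and multiplying by the volume element, becomes (21r^2 + 21z^2) · r, so

    ∭_V (∇·F) dV = ∫_0^{2π} ∫_0^{5} ∫_0^{1} (21r^2 + 21z^2) · r dz dr dθ.

Inner (z from 0 to 1): 21r^3 + 7r.
Middle (r from 0 to 5): 13475/4.
Outer (θ from 0 to 2π): 13475π/2.

Therefore ∯_{∂V} F · n dS = 13475π/2.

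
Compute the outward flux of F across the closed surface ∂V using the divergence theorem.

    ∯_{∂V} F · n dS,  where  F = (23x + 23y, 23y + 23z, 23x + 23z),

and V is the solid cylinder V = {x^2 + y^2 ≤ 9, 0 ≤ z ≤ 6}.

By the divergence theorem,

    ∯_{∂V} F · n dS = ∭_V (∇ · F) dV.

Compute the divergence:
    ∇ · F = ∂F_x/∂x + ∂F_y/∂y + ∂F_z/∂z = 23 + 23 + 23 = 69.

In cylindrical coordinates, x = r cos(θ), y = r sin(θ), z = z, dV = r dr dθ dz, with 0 ≤ r ≤ 3, 0 ≤ θ ≤ 2π, 0 ≤ z ≤ 6.

The integrand, after substitution and multiplying by the volume element, becomes (69) · r, so

    ∭_V (∇·F) dV = ∫_0^{2π} ∫_0^{3} ∫_0^{6} (69) · r dz dr dθ.

Inner (z from 0 to 6): 414r.
Middle (r from 0 to 3): 1863.
Outer (θ from 0 to 2π): 3726π.

Therefore ∯_{∂V} F · n dS = 3726π.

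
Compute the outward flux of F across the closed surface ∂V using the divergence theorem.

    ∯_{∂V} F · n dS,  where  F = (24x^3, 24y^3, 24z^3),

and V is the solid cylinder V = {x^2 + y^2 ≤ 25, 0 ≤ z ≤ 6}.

By the divergence theorem,

    ∯_{∂V} F · n dS = ∭_V (∇ · F) dV.

Compute the divergence:
    ∇ · F = ∂F_x/∂x + ∂F_y/∂y + ∂F_z/∂z = 72x^2 + 72y^2 + 72z^2.

In cylindrical coordinates, x = r cos(θ), y = r sin(θ), z = z, dV = r dr dθ dz, with 0 ≤ r ≤ 5, 0 ≤ θ ≤ 2π, 0 ≤ z ≤ 6.

The integrand, after substitution and multiplying by the volume element, becomes (72r^2 + 72z^2) · r, so

    ∭_V (∇·F) dV = ∫_0^{2π} ∫_0^{5} ∫_0^{6} (72r^2 + 72z^2) · r dz dr dθ.

Inner (z from 0 to 6): 432r (r^2 + 12).
Middle (r from 0 to 5): 132300.
Outer (θ from 0 to 2π): 264600π.

Therefore ∯_{∂V} F · n dS = 264600π.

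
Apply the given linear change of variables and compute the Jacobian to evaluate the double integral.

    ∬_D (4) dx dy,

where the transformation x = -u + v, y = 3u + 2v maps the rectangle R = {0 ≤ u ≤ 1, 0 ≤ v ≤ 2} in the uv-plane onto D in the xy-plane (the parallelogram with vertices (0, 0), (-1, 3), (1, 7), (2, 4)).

Compute the Jacobian determinant of (x, y) with respect to (u, v):

    ∂(x,y)/∂(u,v) = | -1  1 | = (-1)(2) - (1)(3) = -5.
                   | 3  2 |

Its absolute value is |J| = 5 (the area scaling factor).

Substituting x = -u + v, y = 3u + 2v into the integrand,

    4 → 4,

so the integral becomes

    ∬_R (4) · |J| du dv = ∫_0^1 ∫_0^2 (20) dv du.

Inner (v): 40.
Outer (u): 40.

Therefore ∬_D (4) dx dy = 40.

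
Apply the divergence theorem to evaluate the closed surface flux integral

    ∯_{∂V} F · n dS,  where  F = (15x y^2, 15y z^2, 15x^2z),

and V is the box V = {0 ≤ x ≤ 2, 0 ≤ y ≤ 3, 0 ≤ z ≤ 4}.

By the divergence theorem,

    ∯_{∂V} F · n dS = ∭_V (∇ · F) dV.

Compute the divergence:
    ∇ · F = ∂F_x/∂x + ∂F_y/∂y + ∂F_z/∂z = 15y^2 + 15z^2 + 15x^2 = 15x^2 + 15y^2 + 15z^2.

V is a rectangular box, so dV = dx dy dz with 0 ≤ x ≤ 2, 0 ≤ y ≤ 3, 0 ≤ z ≤ 4.

Integrate (15x^2 + 15y^2 + 15z^2) over V as an iterated integral:

    ∭_V (∇·F) dV = ∫_0^{2} ∫_0^{3} ∫_0^{4} (15x^2 + 15y^2 + 15z^2) dz dy dx.

Inner (z from 0 to 4): 60x^2 + 60y^2 + 320.
Middle (y from 0 to 3): 180x^2 + 1500.
Outer (x from 0 to 2): 3480.

Therefore ∯_{∂V} F · n dS = 3480.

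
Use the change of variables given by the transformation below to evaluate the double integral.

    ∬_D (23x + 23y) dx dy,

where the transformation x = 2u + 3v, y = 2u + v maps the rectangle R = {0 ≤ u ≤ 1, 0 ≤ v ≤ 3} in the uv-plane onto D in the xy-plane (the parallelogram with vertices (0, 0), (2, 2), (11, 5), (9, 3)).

Compute the Jacobian determinant of (x, y) with respect to (u, v):

    ∂(x,y)/∂(u,v) = | 2  3 | = (2)(1) - (3)(2) = -4.
                   | 2  1 |

Its absolute value is |J| = 4 (the area scaling factor).

Substituting x = 2u + 3v, y = 2u + v into the integrand,

    23x + 23y → 92u + 92v,

so the integral becomes

    ∬_R (92u + 92v) · |J| du dv = ∫_0^1 ∫_0^3 (368u + 368v) dv du.

Inner (v): 1104u + 1656.
Outer (u): 2208.

Therefore ∬_D (23x + 23y) dx dy = 2208.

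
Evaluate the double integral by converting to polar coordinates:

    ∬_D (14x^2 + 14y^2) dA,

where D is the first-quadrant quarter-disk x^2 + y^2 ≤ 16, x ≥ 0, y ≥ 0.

The region D is 0 ≤ r ≤ 4, 0 ≤ θ ≤ π/2 in polar coordinates, where x = r cos(θ), y = r sin(θ), and dA = r dr dθ.

Under the substitution, the integrand becomes 14r^2, so

    ∬_D (14x^2 + 14y^2) dA = ∫_{0}^{π/2} ∫_{0}^{4} (14r^2) · r dr dθ.

Inner integral (in r): ∫_{0}^{4} (14r^2) · r dr = 896.

Outer integral (in θ): ∫_{0}^{π/2} (896) dθ = 448π.

Therefore ∬_D (14x^2 + 14y^2) dA = 448π.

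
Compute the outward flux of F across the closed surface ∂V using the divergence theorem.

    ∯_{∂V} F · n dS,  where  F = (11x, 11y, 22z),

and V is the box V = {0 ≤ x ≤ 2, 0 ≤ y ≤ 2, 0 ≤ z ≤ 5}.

By the divergence theorem,

    ∯_{∂V} F · n dS = ∭_V (∇ · F) dV.

Compute the divergence:
    ∇ · F = ∂F_x/∂x + ∂F_y/∂y + ∂F_z/∂z = 11 + 11 + 22 = 44.

V is a rectangular box, so dV = dx dy dz with 0 ≤ x ≤ 2, 0 ≤ y ≤ 2, 0 ≤ z ≤ 5.

Integrate (44) over V as an iterated integral:

    ∭_V (∇·F) dV = ∫_0^{2} ∫_0^{2} ∫_0^{5} (44) dz dy dx.

Inner (z from 0 to 5): 220.
Middle (y from 0 to 2): 440.
Outer (x from 0 to 2): 880.

Therefore ∯_{∂V} F · n dS = 880.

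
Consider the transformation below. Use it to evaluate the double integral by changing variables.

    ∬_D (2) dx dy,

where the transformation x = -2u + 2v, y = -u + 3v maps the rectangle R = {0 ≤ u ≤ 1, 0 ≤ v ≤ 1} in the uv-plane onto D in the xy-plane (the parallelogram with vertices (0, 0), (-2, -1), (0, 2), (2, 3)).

Compute the Jacobian determinant of (x, y) with respect to (u, v):

    ∂(x,y)/∂(u,v) = | -2  2 | = (-2)(3) - (2)(-1) = -4.
                   | -1  3 |

Its absolute value is |J| = 4 (the area scaling factor).

Substituting x = -2u + 2v, y = -u + 3v into the integrand,

    2 → 2,

so the integral becomes

    ∬_R (2) · |J| du dv = ∫_0^1 ∫_0^1 (8) dv du.

Inner (v): 8.
Outer (u): 8.

Therefore ∬_D (2) dx dy = 8.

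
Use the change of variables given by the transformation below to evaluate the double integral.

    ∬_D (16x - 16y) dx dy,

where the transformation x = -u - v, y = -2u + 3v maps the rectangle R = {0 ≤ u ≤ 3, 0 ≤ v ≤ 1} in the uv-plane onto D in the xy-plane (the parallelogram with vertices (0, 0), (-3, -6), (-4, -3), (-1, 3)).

Compute the Jacobian determinant of (x, y) with respect to (u, v):

    ∂(x,y)/∂(u,v) = | -1  -1 | = (-1)(3) - (-1)(-2) = -5.
                   | -2  3 |

Its absolute value is |J| = 5 (the area scaling factor).

Substituting x = -u - v, y = -2u + 3v into the integrand,

    16x - 16y → 16u - 64v,

so the integral becomes

    ∬_R (16u - 64v) · |J| du dv = ∫_0^3 ∫_0^1 (80u - 320v) dv du.

Inner (v): 80u - 160.
Outer (u): -120.

Therefore ∬_D (16x - 16y) dx dy = -120.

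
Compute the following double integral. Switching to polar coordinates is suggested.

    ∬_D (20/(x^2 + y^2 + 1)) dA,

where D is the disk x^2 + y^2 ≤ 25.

The region D is 0 ≤ r ≤ 5, 0 ≤ θ ≤ 2π in polar coordinates, where x = r cos(θ), y = r sin(θ), and dA = r dr dθ.

Under the substitution, the integrand becomes 20/(r^2 + 1), so

    ∬_D (20/(x^2 + y^2 + 1)) dA = ∫_{0}^{2π} ∫_{0}^{5} (20/(r^2 + 1)) · r dr dθ.

Inner integral (in r): ∫_{0}^{5} (20/(r^2 + 1)) · r dr = log(141167095653376).

Outer integral (in θ): ∫_{0}^{2π} (log(141167095653376)) dθ = 20π log(26).

Therefore ∬_D (20/(x^2 + y^2 + 1)) dA = 20π log(26).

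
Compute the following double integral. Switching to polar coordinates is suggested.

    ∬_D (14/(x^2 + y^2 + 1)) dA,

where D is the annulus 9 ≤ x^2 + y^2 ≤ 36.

The region D is 3 ≤ r ≤ 6, 0 ≤ θ ≤ 2π in polar coordinates, where x = r cos(θ), y = r sin(θ), and dA = r dr dθ.

Under the substitution, the integrand becomes 14/(r^2 + 1), so

    ∬_D (14/(x^2 + y^2 + 1)) dA = ∫_{0}^{2π} ∫_{3}^{6} (14/(r^2 + 1)) · r dr dθ.

Inner integral (in r): ∫_{3}^{6} (14/(r^2 + 1)) · r dr = log(94931877133/10000000).

Outer integral (in θ): ∫_{0}^{2π} (log(94931877133/10000000)) dθ = log((94931877133/10000000)^(2π)).

Therefore ∬_D (14/(x^2 + y^2 + 1)) dA = log((94931877133/10000000)^(2π)).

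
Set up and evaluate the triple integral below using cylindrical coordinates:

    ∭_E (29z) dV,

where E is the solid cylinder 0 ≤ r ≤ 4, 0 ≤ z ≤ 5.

In cylindrical coordinates, x = r cos(θ), y = r sin(θ), z = z, and dV = r dr dθ dz.

The integrand becomes 29z, so

    ∭_E (29z) dV = ∫_{0}^{2π} ∫_{0}^{4} ∫_{0}^{5} (29z) · r dz dr dθ.

Inner (z): 725r/2.
Middle (r from 0 to 4): 2900.
Outer (θ): 5800π.

Therefore the triple integral equals 5800π.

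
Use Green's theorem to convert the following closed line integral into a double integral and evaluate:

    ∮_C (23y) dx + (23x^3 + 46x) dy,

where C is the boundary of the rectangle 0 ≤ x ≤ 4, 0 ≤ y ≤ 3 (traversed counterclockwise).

Green's theorem converts the closed line integral into a double integral over the enclosed region D:

    ∮_C P dx + Q dy = ∬_D (∂Q/∂x - ∂P/∂y) dA.

Here P = 23y, Q = 23x^3 + 46x, so

    ∂Q/∂x = 69x^2 + 46,    ∂P/∂y = 23,
    ∂Q/∂x - ∂P/∂y = 69x^2 + 23.

D is the region 0 ≤ x ≤ 4, 0 ≤ y ≤ 3. Evaluating the double integral:

    ∬_D (69x^2 + 23) dA = ∫_0^{4} ∫_0^{3} (69x^2 + 23) dy dx.

Inner (y from 0 to 3): 207x^2 + 69.
Outer (x from 0 to 4): 4692.

Therefore ∮_C P dx + Q dy = 4692.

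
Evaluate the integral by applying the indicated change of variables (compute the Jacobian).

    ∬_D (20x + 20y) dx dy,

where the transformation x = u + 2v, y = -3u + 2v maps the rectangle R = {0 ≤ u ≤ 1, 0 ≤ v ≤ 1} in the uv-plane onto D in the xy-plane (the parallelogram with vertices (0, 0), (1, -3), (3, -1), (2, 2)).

Compute the Jacobian determinant of (x, y) with respect to (u, v):

    ∂(x,y)/∂(u,v) = | 1  2 | = (1)(2) - (2)(-3) = 8.
                   | -3  2 |

Its absolute value is |J| = 8 (the area scaling factor).

Substituting x = u + 2v, y = -3u + 2v into the integrand,

    20x + 20y → -40u + 80v,

so the integral becomes

    ∬_R (-40u + 80v) · |J| du dv = ∫_0^1 ∫_0^1 (-320u + 640v) dv du.

Inner (v): 320 - 320u.
Outer (u): 160.

Therefore ∬_D (20x + 20y) dx dy = 160.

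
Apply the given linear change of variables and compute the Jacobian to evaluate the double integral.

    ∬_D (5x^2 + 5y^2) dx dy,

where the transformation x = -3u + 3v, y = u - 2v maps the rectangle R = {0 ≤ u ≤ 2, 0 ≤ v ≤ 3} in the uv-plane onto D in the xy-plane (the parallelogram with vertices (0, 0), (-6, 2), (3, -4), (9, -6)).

Compute the Jacobian determinant of (x, y) with respect to (u, v):

    ∂(x,y)/∂(u,v) = | -3  3 | = (-3)(-2) - (3)(1) = 3.
                   | 1  -2 |

Its absolute value is |J| = 3 (the area scaling factor).

Substituting x = -3u + 3v, y = u - 2v into the integrand,

    5x^2 + 5y^2 → 50u^2 - 110u v + 65v^2,

so the integral becomes

    ∬_R (50u^2 - 110u v + 65v^2) · |J| du dv = ∫_0^2 ∫_0^3 (150u^2 - 330u v + 195v^2) dv du.

Inner (v): 450u^2 - 1485u + 1755.
Outer (u): 1740.

Therefore ∬_D (5x^2 + 5y^2) dx dy = 1740.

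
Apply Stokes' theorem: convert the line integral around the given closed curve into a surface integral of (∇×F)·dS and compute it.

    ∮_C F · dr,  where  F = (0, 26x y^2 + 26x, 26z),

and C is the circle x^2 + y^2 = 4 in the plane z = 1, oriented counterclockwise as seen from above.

Let S be the flat disk x^2 + y^2 ≤ 4 in the plane z = 1, with upward unit normal n̂ = ẑ. By Stokes' theorem,

    ∮_C F · dr = ∬_S (∇ × F) · n̂ dS = ∬_D (curl F)_z dA,

where D is the disk x^2 + y^2 ≤ 4.

Compute the curl of F = (0, 26x y^2 + 26x, 26z):
    (∇ × F)_x = ∂F_z/∂y - ∂F_y/∂z = 0,
    (∇ × F)_y = ∂F_x/∂z - ∂F_z/∂x = 0,
    (∇ × F)_z = ∂F_y/∂x - ∂F_x/∂y = 26y^2 + 26.

On z = 1, (curl F)_z = 26y^2 + 26.

Convert to polar (x = r cos θ, y = r sin θ, dA = r dr dθ); the integrand becomes 26r^2sin(θ)^2 + 26, so

    ∬_D (curl F)_z dA = ∫_0^{2π} ∫_0^{2} (26r^2sin(θ)^2 + 26) · r dr dθ.

Inner (r from 0 to 2): 104 - 52cos(2θ).
Outer (θ from 0 to 2π): 208π.

Therefore ∮_C F · dr = 208π.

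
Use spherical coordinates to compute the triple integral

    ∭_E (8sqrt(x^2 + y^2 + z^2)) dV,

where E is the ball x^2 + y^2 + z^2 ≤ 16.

In spherical coordinates, x = ρ sin(φ) cos(θ), y = ρ sin(φ) sin(θ), z = ρ cos(φ), and dV = ρ^2 sin(φ) dρ dφ dθ.

The integrand becomes 8ρ, so

    ∭_E (8sqrt(x^2 + y^2 + z^2)) dV = ∫_{0}^{2π} ∫_{0}^{π} ∫_{0}^{4} (8ρ) · ρ^2 sin(φ) dρ dφ dθ.

Inner (ρ): 512sin(φ).
Middle (φ): 1024.
Outer (θ): 2048π.

Therefore the triple integral equals 2048π.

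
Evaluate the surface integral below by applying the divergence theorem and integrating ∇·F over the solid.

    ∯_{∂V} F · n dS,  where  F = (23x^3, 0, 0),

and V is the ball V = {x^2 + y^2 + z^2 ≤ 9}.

By the divergence theorem,

    ∯_{∂V} F · n dS = ∭_V (∇ · F) dV.

Compute the divergence:
    ∇ · F = ∂F_x/∂x + ∂F_y/∂y + ∂F_z/∂z = 69x^2 + 0 + 0 = 69x^2.

In spherical coordinates, x = ρ sin(φ) cos(θ), y = ρ sin(φ) sin(θ), z = ρ cos(φ), dV = ρ^2 sin(φ) dρ dφ dθ, with 0 ≤ ρ ≤ 3, 0 ≤ φ ≤ π, 0 ≤ θ ≤ 2π.

The integrand, after substitution and multiplying by the volume element, becomes (69ρ^2sin(φ)^2cos(θ)^2) · ρ^2 sin(φ), so

    ∭_V (∇·F) dV = ∫_0^{2π} ∫_0^{π} ∫_0^{3} (69ρ^2sin(φ)^2cos(θ)^2) · ρ^2 sin(φ) dρ dφ dθ.

Inner (ρ from 0 to 3): 16767sin(φ)^3cos(θ)^2/5.
Middle (φ from 0 to π): 22356cos(θ)^2/5.
Outer (θ from 0 to 2π): 22356π/5.

Therefore ∯_{∂V} F · n dS = 22356π/5.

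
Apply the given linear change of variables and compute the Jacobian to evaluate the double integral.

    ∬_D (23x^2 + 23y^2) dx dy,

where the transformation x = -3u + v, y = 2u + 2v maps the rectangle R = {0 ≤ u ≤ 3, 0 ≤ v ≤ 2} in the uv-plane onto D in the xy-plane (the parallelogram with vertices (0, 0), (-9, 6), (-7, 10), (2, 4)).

Compute the Jacobian determinant of (x, y) with respect to (u, v):

    ∂(x,y)/∂(u,v) = | -3  1 | = (-3)(2) - (1)(2) = -8.
                   | 2  2 |

Its absolute value is |J| = 8 (the area scaling factor).

Substituting x = -3u + v, y = 2u + 2v into the integrand,

    23x^2 + 23y^2 → 299u^2 + 46u v + 115v^2,

so the integral becomes

    ∬_R (299u^2 + 46u v + 115v^2) · |J| du dv = ∫_0^3 ∫_0^2 (2392u^2 + 368u v + 920v^2) dv du.

Inner (v): 4784u^2 + 736u + 7360/3.
Outer (u): 53728.

Therefore ∬_D (23x^2 + 23y^2) dx dy = 53728.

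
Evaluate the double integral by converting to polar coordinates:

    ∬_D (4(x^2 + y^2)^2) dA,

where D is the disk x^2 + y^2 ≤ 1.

The region D is 0 ≤ r ≤ 1, 0 ≤ θ ≤ 2π in polar coordinates, where x = r cos(θ), y = r sin(θ), and dA = r dr dθ.

Under the substitution, the integrand becomes 4r^4, so

    ∬_D (4(x^2 + y^2)^2) dA = ∫_{0}^{2π} ∫_{0}^{1} (4r^4) · r dr dθ.

Inner integral (in r): ∫_{0}^{1} (4r^4) · r dr = 2/3.

Outer integral (in θ): ∫_{0}^{2π} (2/3) dθ = 4π/3.

Therefore ∬_D (4(x^2 + y^2)^2) dA = 4π/3.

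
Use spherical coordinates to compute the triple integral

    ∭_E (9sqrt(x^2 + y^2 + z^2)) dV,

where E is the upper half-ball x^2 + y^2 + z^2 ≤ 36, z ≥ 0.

In spherical coordinates, x = ρ sin(φ) cos(θ), y = ρ sin(φ) sin(θ), z = ρ cos(φ), and dV = ρ^2 sin(φ) dρ dφ dθ.

The integrand becomes 9ρ, so

    ∭_E (9sqrt(x^2 + y^2 + z^2)) dV = ∫_{0}^{2π} ∫_{0}^{π/2} ∫_{0}^{6} (9ρ) · ρ^2 sin(φ) dρ dφ dθ.

Inner (ρ): 2916sin(φ).
Middle (φ): 2916.
Outer (θ): 5832π.

Therefore the triple integral equals 5832π.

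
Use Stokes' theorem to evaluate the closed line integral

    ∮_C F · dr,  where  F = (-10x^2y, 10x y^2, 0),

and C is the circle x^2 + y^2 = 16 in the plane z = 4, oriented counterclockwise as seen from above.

Let S be the flat disk x^2 + y^2 ≤ 16 in the plane z = 4, with upward unit normal n̂ = ẑ. By Stokes' theorem,

    ∮_C F · dr = ∬_S (∇ × F) · n̂ dS = ∬_D (curl F)_z dA,

where D is the disk x^2 + y^2 ≤ 16.

Compute the curl of F = (-10x^2y, 10x y^2, 0):
    (∇ × F)_x = ∂F_z/∂y - ∂F_y/∂z = 0,
    (∇ × F)_y = ∂F_x/∂z - ∂F_z/∂x = 0,
    (∇ × F)_z = ∂F_y/∂x - ∂F_x/∂y = 10x^2 + 10y^2.

On z = 4, (curl F)_z = 10x^2 + 10y^2.

Convert to polar (x = r cos θ, y = r sin θ, dA = r dr dθ); the integrand becomes 10r^2, so

    ∬_D (curl F)_z dA = ∫_0^{2π} ∫_0^{4} (10r^2) · r dr dθ.

Inner (r from 0 to 4): 640.
Outer (θ from 0 to 2π): 1280π.

Therefore ∮_C F · dr = 1280π.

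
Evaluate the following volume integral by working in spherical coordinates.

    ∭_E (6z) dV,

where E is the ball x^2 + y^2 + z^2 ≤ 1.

In spherical coordinates, x = ρ sin(φ) cos(θ), y = ρ sin(φ) sin(θ), z = ρ cos(φ), and dV = ρ^2 sin(φ) dρ dφ dθ.

The integrand becomes 6ρ cos(φ), so

    ∭_E (6z) dV = ∫_{0}^{2π} ∫_{0}^{π} ∫_{0}^{1} (6ρ cos(φ)) · ρ^2 sin(φ) dρ dφ dθ.

Inner (ρ): 3sin(2φ)/4.
Middle (φ): 0.
Outer (θ): 0.

Therefore the triple integral equals 0.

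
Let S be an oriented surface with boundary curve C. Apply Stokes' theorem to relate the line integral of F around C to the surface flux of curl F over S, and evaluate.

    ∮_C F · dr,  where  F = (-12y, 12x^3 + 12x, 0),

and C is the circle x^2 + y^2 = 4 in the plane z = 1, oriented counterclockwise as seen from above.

Let S be the flat disk x^2 + y^2 ≤ 4 in the plane z = 1, with upward unit normal n̂ = ẑ. By Stokes' theorem,

    ∮_C F · dr = ∬_S (∇ × F) · n̂ dS = ∬_D (curl F)_z dA,

where D is the disk x^2 + y^2 ≤ 4.

Compute the curl of F = (-12y, 12x^3 + 12x, 0):
    (∇ × F)_x = ∂F_z/∂y - ∂F_y/∂z = 0,
    (∇ × F)_y = ∂F_x/∂z - ∂F_z/∂x = 0,
    (∇ × F)_z = ∂F_y/∂x - ∂F_x/∂y = 36x^2 + 24.

On z = 1, (curl F)_z = 36x^2 + 24.

Convert to polar (x = r cos θ, y = r sin θ, dA = r dr dθ); the integrand becomes 36r^2cos(θ)^2 + 24, so

    ∬_D (curl F)_z dA = ∫_0^{2π} ∫_0^{2} (36r^2cos(θ)^2 + 24) · r dr dθ.

Inner (r from 0 to 2): 144cos(θ)^2 + 48.
Outer (θ from 0 to 2π): 240π.

Therefore ∮_C F · dr = 240π.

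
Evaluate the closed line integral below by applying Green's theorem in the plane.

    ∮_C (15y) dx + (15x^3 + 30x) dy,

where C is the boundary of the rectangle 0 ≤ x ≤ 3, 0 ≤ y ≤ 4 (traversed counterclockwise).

Green's theorem converts the closed line integral into a double integral over the enclosed region D:

    ∮_C P dx + Q dy = ∬_D (∂Q/∂x - ∂P/∂y) dA.

Here P = 15y, Q = 15x^3 + 30x, so

    ∂Q/∂x = 45x^2 + 30,    ∂P/∂y = 15,
    ∂Q/∂x - ∂P/∂y = 45x^2 + 15.

D is the region 0 ≤ x ≤ 3, 0 ≤ y ≤ 4. Evaluating the double integral:

    ∬_D (45x^2 + 15) dA = ∫_0^{3} ∫_0^{4} (45x^2 + 15) dy dx.

Inner (y from 0 to 4): 180x^2 + 60.
Outer (x from 0 to 3): 1800.

Therefore ∮_C P dx + Q dy = 1800.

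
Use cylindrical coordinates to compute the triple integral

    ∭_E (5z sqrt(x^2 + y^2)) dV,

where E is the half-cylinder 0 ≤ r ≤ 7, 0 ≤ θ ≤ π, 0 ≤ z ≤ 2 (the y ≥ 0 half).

In cylindrical coordinates, x = r cos(θ), y = r sin(θ), z = z, and dV = r dr dθ dz.

The integrand becomes 5r z, so

    ∭_E (5z sqrt(x^2 + y^2)) dV = ∫_{0}^{π} ∫_{0}^{7} ∫_{0}^{2} (5r z) · r dz dr dθ.

Inner (z): 10r^2.
Middle (r from 0 to 7): 3430/3.
Outer (θ): 3430π/3.

Therefore the triple integral equals 3430π/3.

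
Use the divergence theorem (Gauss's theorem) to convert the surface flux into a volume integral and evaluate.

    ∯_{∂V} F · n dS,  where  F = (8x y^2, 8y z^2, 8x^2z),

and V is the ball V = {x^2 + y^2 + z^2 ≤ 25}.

By the divergence theorem,

    ∯_{∂V} F · n dS = ∭_V (∇ · F) dV.

Compute the divergence:
    ∇ · F = ∂F_x/∂x + ∂F_y/∂y + ∂F_z/∂z = 8y^2 + 8z^2 + 8x^2 = 8x^2 + 8y^2 + 8z^2.

In spherical coordinates, x = ρ sin(φ) cos(θ), y = ρ sin(φ) sin(θ), z = ρ cos(φ), dV = ρ^2 sin(φ) dρ dφ dθ, with 0 ≤ ρ ≤ 5, 0 ≤ φ ≤ π, 0 ≤ θ ≤ 2π.

The integrand, after substitution and multiplying by the volume element, becomes (8ρ^2) · ρ^2 sin(φ), so

    ∭_V (∇·F) dV = ∫_0^{2π} ∫_0^{π} ∫_0^{5} (8ρ^2) · ρ^2 sin(φ) dρ dφ dθ.

Inner (ρ from 0 to 5): 5000sin(φ).
Middle (φ from 0 to π): 10000.
Outer (θ from 0 to 2π): 20000π.

Therefore ∯_{∂V} F · n dS = 20000π.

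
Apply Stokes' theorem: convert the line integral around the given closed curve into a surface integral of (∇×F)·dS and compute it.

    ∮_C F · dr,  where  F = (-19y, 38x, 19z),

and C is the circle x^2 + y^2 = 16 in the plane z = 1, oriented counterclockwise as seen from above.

Let S be the flat disk x^2 + y^2 ≤ 16 in the plane z = 1, with upward unit normal n̂ = ẑ. By Stokes' theorem,

    ∮_C F · dr = ∬_S (∇ × F) · n̂ dS = ∬_D (curl F)_z dA,

where D is the disk x^2 + y^2 ≤ 16.

Compute the curl of F = (-19y, 38x, 19z):
    (∇ × F)_x = ∂F_z/∂y - ∂F_y/∂z = 0,
    (∇ × F)_y = ∂F_x/∂z - ∂F_z/∂x = 0,
    (∇ × F)_z = ∂F_y/∂x - ∂F_x/∂y = 57.

On z = 1, (curl F)_z = 57.

Convert to polar (x = r cos θ, y = r sin θ, dA = r dr dθ); the integrand becomes 57, so

    ∬_D (curl F)_z dA = ∫_0^{2π} ∫_0^{4} (57) · r dr dθ.

Inner (r from 0 to 4): 456.
Outer (θ from 0 to 2π): 912π.

Therefore ∮_C F · dr = 912π.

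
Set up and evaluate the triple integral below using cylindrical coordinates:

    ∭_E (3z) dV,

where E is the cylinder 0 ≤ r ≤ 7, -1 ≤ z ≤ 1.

In cylindrical coordinates, x = r cos(θ), y = r sin(θ), z = z, and dV = r dr dθ dz.

The integrand becomes 3z, so

    ∭_E (3z) dV = ∫_{0}^{2π} ∫_{0}^{7} ∫_{-1}^{1} (3z) · r dz dr dθ.

Inner (z): 0.
Middle (r from 0 to 7): 0.
Outer (θ): 0.

Therefore the triple integral equals 0.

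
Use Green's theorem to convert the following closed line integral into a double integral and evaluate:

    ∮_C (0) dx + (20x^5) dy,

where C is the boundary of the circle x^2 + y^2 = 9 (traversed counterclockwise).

Green's theorem converts the closed line integral into a double integral over the enclosed region D:

    ∮_C P dx + Q dy = ∬_D (∂Q/∂x - ∂P/∂y) dA.

Here P = 0, Q = 20x^5, so

    ∂Q/∂x = 100x^4,    ∂P/∂y = 0,
    ∂Q/∂x - ∂P/∂y = 100x^4.

D is the region x^2 + y^2 ≤ 9. Evaluating the double integral:

In polar coordinates (x = r cos θ, y = r sin θ, dA = r dr dθ) the integrand becomes 100r^4cos(θ)^4, so

    ∬_D (100x^4) dA = ∫_0^{2π} ∫_0^{3} (100r^4cos(θ)^4) · r dr dθ.

Inner (r from 0 to 3): 12150cos(θ)^4.
Outer (θ from 0 to 2π): 18225π/2.

Therefore ∮_C P dx + Q dy = 18225π/2.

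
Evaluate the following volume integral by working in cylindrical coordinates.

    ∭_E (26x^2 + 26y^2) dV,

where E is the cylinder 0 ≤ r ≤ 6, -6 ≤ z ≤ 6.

In cylindrical coordinates, x = r cos(θ), y = r sin(θ), z = z, and dV = r dr dθ dz.

The integrand becomes 26r^2, so

    ∭_E (26x^2 + 26y^2) dV = ∫_{0}^{2π} ∫_{0}^{6} ∫_{-6}^{6} (26r^2) · r dz dr dθ.

Inner (z): 312r^3.
Middle (r from 0 to 6): 101088.
Outer (θ): 202176π.

Therefore the triple integral equals 202176π.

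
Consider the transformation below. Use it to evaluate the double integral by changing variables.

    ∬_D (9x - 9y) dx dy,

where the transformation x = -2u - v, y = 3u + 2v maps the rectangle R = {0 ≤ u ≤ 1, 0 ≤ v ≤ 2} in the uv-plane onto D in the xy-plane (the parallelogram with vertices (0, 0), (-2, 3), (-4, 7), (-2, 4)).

Compute the Jacobian determinant of (x, y) with respect to (u, v):

    ∂(x,y)/∂(u,v) = | -2  -1 | = (-2)(2) - (-1)(3) = -1.
                   | 3  2 |

Its absolute value is |J| = 1 (the area scaling factor).

Substituting x = -2u - v, y = 3u + 2v into the integrand,

    9x - 9y → -45u - 27v,

so the integral becomes

    ∬_R (-45u - 27v) · |J| du dv = ∫_0^1 ∫_0^2 (-45u - 27v) dv du.

Inner (v): -90u - 54.
Outer (u): -99.

Therefore ∬_D (9x - 9y) dx dy = -99.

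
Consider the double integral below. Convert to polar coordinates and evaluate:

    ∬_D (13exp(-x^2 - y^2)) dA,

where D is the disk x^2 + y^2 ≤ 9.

The region D is 0 ≤ r ≤ 3, 0 ≤ θ ≤ 2π in polar coordinates, where x = r cos(θ), y = r sin(θ), and dA = r dr dθ.

Under the substitution, the integrand becomes 13exp(-r^2), so

    ∬_D (13exp(-x^2 - y^2)) dA = ∫_{0}^{2π} ∫_{0}^{3} (13exp(-r^2)) · r dr dθ.

Inner integral (in r): ∫_{0}^{3} (13exp(-r^2)) · r dr = 13/2 - 13exp(-9)/2.

Outer integral (in θ): ∫_{0}^{2π} (13/2 - 13exp(-9)/2) dθ = -13π exp(-9) + 13π.

Therefore ∬_D (13exp(-x^2 - y^2)) dA = -13π exp(-9) + 13π.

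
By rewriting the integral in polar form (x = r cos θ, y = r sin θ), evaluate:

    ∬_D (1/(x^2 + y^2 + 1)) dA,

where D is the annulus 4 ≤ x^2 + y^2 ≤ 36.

The region D is 2 ≤ r ≤ 6, 0 ≤ θ ≤ 2π in polar coordinates, where x = r cos(θ), y = r sin(θ), and dA = r dr dθ.

Under the substitution, the integrand becomes 1/(r^2 + 1), so

    ∬_D (1/(x^2 + y^2 + 1)) dA = ∫_{0}^{2π} ∫_{2}^{6} (1/(r^2 + 1)) · r dr dθ.

Inner integral (in r): ∫_{2}^{6} (1/(r^2 + 1)) · r dr = -log(5)/2 + log(37)/2.

Outer integral (in θ): ∫_{0}^{2π} (-log(5)/2 + log(37)/2) dθ = log((37/5)^π).

Therefore ∬_D (1/(x^2 + y^2 + 1)) dA = log((37/5)^π).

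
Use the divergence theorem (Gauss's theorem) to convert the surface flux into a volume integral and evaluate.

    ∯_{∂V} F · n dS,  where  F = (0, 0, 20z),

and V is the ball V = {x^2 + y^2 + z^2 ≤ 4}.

By the divergence theorem,

    ∯_{∂V} F · n dS = ∭_V (∇ · F) dV.

Compute the divergence:
    ∇ · F = ∂F_x/∂x + ∂F_y/∂y + ∂F_z/∂z = 0 + 0 + 20 = 20.

In spherical coordinates, x = ρ sin(φ) cos(θ), y = ρ sin(φ) sin(θ), z = ρ cos(φ), dV = ρ^2 sin(φ) dρ dφ dθ, with 0 ≤ ρ ≤ 2, 0 ≤ φ ≤ π, 0 ≤ θ ≤ 2π.

The integrand, after substitution and multiplying by the volume element, becomes (20) · ρ^2 sin(φ), so

    ∭_V (∇·F) dV = ∫_0^{2π} ∫_0^{π} ∫_0^{2} (20) · ρ^2 sin(φ) dρ dφ dθ.

Inner (ρ from 0 to 2): 160sin(φ)/3.
Middle (φ from 0 to π): 320/3.
Outer (θ from 0 to 2π): 640π/3.

Therefore ∯_{∂V} F · n dS = 640π/3.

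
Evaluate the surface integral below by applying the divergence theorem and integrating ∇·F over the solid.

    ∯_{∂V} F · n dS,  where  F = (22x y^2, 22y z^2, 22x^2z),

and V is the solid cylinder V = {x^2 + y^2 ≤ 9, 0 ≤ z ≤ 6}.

By the divergence theorem,

    ∯_{∂V} F · n dS = ∭_V (∇ · F) dV.

Compute the divergence:
    ∇ · F = ∂F_x/∂x + ∂F_y/∂y + ∂F_z/∂z = 22y^2 + 22z^2 + 22x^2 = 22x^2 + 22y^2 + 22z^2.

In cylindrical coordinates, x = r cos(θ), y = r sin(θ), z = z, dV = r dr dθ dz, with 0 ≤ r ≤ 3, 0 ≤ θ ≤ 2π, 0 ≤ z ≤ 6.

The integrand, after substitution and multiplying by the volume element, becomes (22r^2 + 22z^2) · r, so

    ∭_V (∇·F) dV = ∫_0^{2π} ∫_0^{3} ∫_0^{6} (22r^2 + 22z^2) · r dz dr dθ.

Inner (z from 0 to 6): 132r (r^2 + 12).
Middle (r from 0 to 3): 9801.
Outer (θ from 0 to 2π): 19602π.

Therefore ∯_{∂V} F · n dS = 19602π.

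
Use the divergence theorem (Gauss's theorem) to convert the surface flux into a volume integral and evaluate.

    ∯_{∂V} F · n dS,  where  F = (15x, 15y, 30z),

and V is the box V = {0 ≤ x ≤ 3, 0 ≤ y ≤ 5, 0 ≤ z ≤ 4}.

By the divergence theorem,

    ∯_{∂V} F · n dS = ∭_V (∇ · F) dV.

Compute the divergence:
    ∇ · F = ∂F_x/∂x + ∂F_y/∂y + ∂F_z/∂z = 15 + 15 + 30 = 60.

V is a rectangular box, so dV = dx dy dz with 0 ≤ x ≤ 3, 0 ≤ y ≤ 5, 0 ≤ z ≤ 4.

Integrate (60) over V as an iterated integral:

    ∭_V (∇·F) dV = ∫_0^{3} ∫_0^{5} ∫_0^{4} (60) dz dy dx.

Inner (z from 0 to 4): 240.
Middle (y from 0 to 5): 1200.
Outer (x from 0 to 3): 3600.

Therefore ∯_{∂V} F · n dS = 3600.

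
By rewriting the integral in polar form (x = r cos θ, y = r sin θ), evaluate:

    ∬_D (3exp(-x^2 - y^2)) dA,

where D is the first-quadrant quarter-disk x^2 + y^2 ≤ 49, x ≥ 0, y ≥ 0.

The region D is 0 ≤ r ≤ 7, 0 ≤ θ ≤ π/2 in polar coordinates, where x = r cos(θ), y = r sin(θ), and dA = r dr dθ.

Under the substitution, the integrand becomes 3exp(-r^2), so

    ∬_D (3exp(-x^2 - y^2)) dA = ∫_{0}^{π/2} ∫_{0}^{7} (3exp(-r^2)) · r dr dθ.

Inner integral (in r): ∫_{0}^{7} (3exp(-r^2)) · r dr = 3/2 - 3exp(-49)/2.

Outer integral (in θ): ∫_{0}^{π/2} (3/2 - 3exp(-49)/2) dθ = -3π (1 - exp(49))exp(-49)/4.

Therefore ∬_D (3exp(-x^2 - y^2)) dA = -3π (1 - exp(49))exp(-49)/4.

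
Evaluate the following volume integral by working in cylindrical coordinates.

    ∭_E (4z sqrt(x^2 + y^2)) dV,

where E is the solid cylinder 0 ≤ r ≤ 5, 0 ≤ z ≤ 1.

In cylindrical coordinates, x = r cos(θ), y = r sin(θ), z = z, and dV = r dr dθ dz.

The integrand becomes 4r z, so

    ∭_E (4z sqrt(x^2 + y^2)) dV = ∫_{0}^{2π} ∫_{0}^{5} ∫_{0}^{1} (4r z) · r dz dr dθ.

Inner (z): 2r^2.
Middle (r from 0 to 5): 250/3.
Outer (θ): 500π/3.

Therefore the triple integral equals 500π/3.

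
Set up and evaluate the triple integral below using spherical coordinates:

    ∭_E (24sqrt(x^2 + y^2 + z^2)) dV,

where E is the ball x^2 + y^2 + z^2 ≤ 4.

In spherical coordinates, x = ρ sin(φ) cos(θ), y = ρ sin(φ) sin(θ), z = ρ cos(φ), and dV = ρ^2 sin(φ) dρ dφ dθ.

The integrand becomes 24ρ, so

    ∭_E (24sqrt(x^2 + y^2 + z^2)) dV = ∫_{0}^{2π} ∫_{0}^{π} ∫_{0}^{2} (24ρ) · ρ^2 sin(φ) dρ dφ dθ.

Inner (ρ): 96sin(φ).
Middle (φ): 192.
Outer (θ): 384π.

Therefore the triple integral equals 384π.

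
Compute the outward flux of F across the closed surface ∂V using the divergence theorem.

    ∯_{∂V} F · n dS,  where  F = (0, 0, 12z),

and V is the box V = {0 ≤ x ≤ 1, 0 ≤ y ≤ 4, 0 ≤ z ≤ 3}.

By the divergence theorem,

    ∯_{∂V} F · n dS = ∭_V (∇ · F) dV.

Compute the divergence:
    ∇ · F = ∂F_x/∂x + ∂F_y/∂y + ∂F_z/∂z = 0 + 0 + 12 = 12.

V is a rectangular box, so dV = dx dy dz with 0 ≤ x ≤ 1, 0 ≤ y ≤ 4, 0 ≤ z ≤ 3.

Integrate (12) over V as an iterated integral:

    ∭_V (∇·F) dV = ∫_0^{1} ∫_0^{4} ∫_0^{3} (12) dz dy dx.

Inner (z from 0 to 3): 36.
Middle (y from 0 to 4): 144.
Outer (x from 0 to 1): 144.

Therefore ∯_{∂V} F · n dS = 144.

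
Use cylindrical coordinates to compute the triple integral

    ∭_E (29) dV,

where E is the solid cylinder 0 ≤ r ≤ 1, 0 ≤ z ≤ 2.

In cylindrical coordinates, x = r cos(θ), y = r sin(θ), z = z, and dV = r dr dθ dz.

The integrand becomes 29, so

    ∭_E (29) dV = ∫_{0}^{2π} ∫_{0}^{1} ∫_{0}^{2} (29) · r dz dr dθ.

Inner (z): 58r.
Middle (r from 0 to 1): 29.
Outer (θ): 58π.

Therefore the triple integral equals 58π.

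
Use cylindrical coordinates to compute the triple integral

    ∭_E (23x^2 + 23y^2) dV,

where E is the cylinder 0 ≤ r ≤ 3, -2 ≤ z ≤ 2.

In cylindrical coordinates, x = r cos(θ), y = r sin(θ), z = z, and dV = r dr dθ dz.

The integrand becomes 23r^2, so

    ∭_E (23x^2 + 23y^2) dV = ∫_{0}^{2π} ∫_{0}^{3} ∫_{-2}^{2} (23r^2) · r dz dr dθ.

Inner (z): 92r^3.
Middle (r from 0 to 3): 1863.
Outer (θ): 3726π.

Therefore the triple integral equals 3726π.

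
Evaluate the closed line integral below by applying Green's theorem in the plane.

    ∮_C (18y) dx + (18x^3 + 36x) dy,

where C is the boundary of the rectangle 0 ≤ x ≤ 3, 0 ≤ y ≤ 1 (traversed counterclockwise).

Green's theorem converts the closed line integral into a double integral over the enclosed region D:

    ∮_C P dx + Q dy = ∬_D (∂Q/∂x - ∂P/∂y) dA.

Here P = 18y, Q = 18x^3 + 36x, so

    ∂Q/∂x = 54x^2 + 36,    ∂P/∂y = 18,
    ∂Q/∂x - ∂P/∂y = 54x^2 + 18.

D is the region 0 ≤ x ≤ 3, 0 ≤ y ≤ 1. Evaluating the double integral:

    ∬_D (54x^2 + 18) dA = ∫_0^{3} ∫_0^{1} (54x^2 + 18) dy dx.

Inner (y from 0 to 1): 54x^2 + 18.
Outer (x from 0 to 3): 540.

Therefore ∮_C P dx + Q dy = 540.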